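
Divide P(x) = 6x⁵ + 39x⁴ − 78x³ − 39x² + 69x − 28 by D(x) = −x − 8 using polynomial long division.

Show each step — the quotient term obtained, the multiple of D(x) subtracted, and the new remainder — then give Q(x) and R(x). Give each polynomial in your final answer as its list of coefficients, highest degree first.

Q = [-6, 9, 6, -9, 3]; R = [-4]

Step 1: lead(6x⁵ + 39x⁴ − 78x³ − 39x² + 69x − 28) ÷ lead(D) = 6x⁵ ÷ −x = −6x⁴. Subtract (−6x⁴)·D = 6x⁵ + 48x⁴. Remainder: −9x⁴ − 78x³ − 39x² + 69x − 28.
Step 2: lead(−9x⁴ − 78x³ − 39x² + 69x − 28) ÷ lead(D) = −9x⁴ ÷ −x = 9x³. Subtract (9x³)·D = −9x⁴ − 72x³. Remainder: −6x³ − 39x² + 69x − 28.
Step 3: lead(−6x³ − 39x² + 69x − 28) ÷ lead(D) = −6x³ ÷ −x = 6x². Subtract (6x²)·D = −6x³ − 48x². Remainder: 9x² + 69x − 28.
Step 4: lead(9x² + 69x − 28) ÷ lead(D) = 9x² ÷ −x = −9x. Subtract (−9x)·D = 9x² + 72x. Remainder: −3x − 28.
Step 5: lead(−3x − 28) ÷ lead(D) = −3x ÷ −x = 3. Subtract (3)·D = −3x − 24. Remainder: −4.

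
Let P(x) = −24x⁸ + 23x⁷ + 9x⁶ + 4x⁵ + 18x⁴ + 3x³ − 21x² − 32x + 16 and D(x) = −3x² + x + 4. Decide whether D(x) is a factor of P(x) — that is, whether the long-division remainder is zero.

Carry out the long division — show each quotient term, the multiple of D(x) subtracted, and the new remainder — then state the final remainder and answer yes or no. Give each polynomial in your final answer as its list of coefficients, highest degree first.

R = [0], so D(x) is a factor of P(x). yes

Step 1: lead(−24x⁸ + 23x⁷ + 9x⁶ + 4x⁵ + 18x⁴ + 3x³ − 21x² − 32x + 16) ÷ lead(D) = −24x⁸ ÷ −3x² = 8x⁶. Subtract (8x⁶)·D = −24x⁸ + 8x⁷ + 32x⁶. Remainder: 15x⁷ − 23x⁶ + 4x⁵ + 18x⁴ + 3x³ − 21x² − 32x + 16.
Step 2: lead(15x⁷ − 23x⁶ + 4x⁵ + 18x⁴ + 3x³ − 21x² − 32x + 16) ÷ lead(D) = 15x⁷ ÷ −3x² = −5x⁵. Subtract (−5x⁵)·D = 15x⁷ − 5x⁶ − 20x⁵. Remainder: −18x⁶ + 24x⁵ + 18x⁴ + 3x³ − 21x² − 32x + 16.
Step 3: lead(−18x⁶ + 24x⁵ + 18x⁴ + 3x³ − 21x² − 32x + 16) ÷ lead(D) = −18x⁶ ÷ −3x² = 6x⁴. Subtract (6x⁴)·D = −18x⁶ + 6x⁵ + 24x⁴. Remainder: 18x⁵ − 6x⁴ + 3x³ − 21x² − 32x + 16.
Step 4: lead(18x⁵ − 6x⁴ + 3x³ − 21x² − 32x + 16) ÷ lead(D) = 18x⁵ ÷ −3x² = −6x³. Subtract (−6x³)·D = 18x⁵ − 6x⁴ − 24x³. Remainder: 27x³ − 21x² − 32x + 16.
Step 5: lead(27x³ − 21x² − 32x + 16) ÷ lead(D) = 27x³ ÷ −3x² = −9x. Subtract (−9x)·D = 27x³ − 9x² − 36x. Remainder: −12x² + 4x + 16.
Step 6: lead(−12x² + 4x + 16) ÷ lead(D) = −12x² ÷ −3x² = 4. Subtract (4)·D = −12x² + 4x + 16. Remainder: 0.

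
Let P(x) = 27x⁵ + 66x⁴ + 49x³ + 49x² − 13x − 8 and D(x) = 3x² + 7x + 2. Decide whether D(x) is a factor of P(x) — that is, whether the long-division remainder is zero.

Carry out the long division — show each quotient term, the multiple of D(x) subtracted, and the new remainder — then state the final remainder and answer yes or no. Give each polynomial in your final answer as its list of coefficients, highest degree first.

R = [-8, -2], so D(x) is not a factor of P(x). no

Step 1: lead(27x⁵ + 66x⁴ + 49x³ + 49x² − 13x − 8) ÷ lead(D) = 27x⁵ ÷ 3x² = 9x³. Subtract (9x³)·D = 27x⁵ + 63x⁴ + 18x³. Remainder: 3x⁴ + 31x³ + 49x² − 13x − 8.
Step 2: lead(3x⁴ + 31x³ + 49x² − 13x − 8) ÷ lead(D) = 3x⁴ ÷ 3x² = x². Subtract (x²)·D = 3x⁴ + 7x³ + 2x². Remainder: 24x³ + 47x² − 13x − 8.
Step 3: lead(24x³ + 47x² − 13x − 8) ÷ lead(D) = 24x³ ÷ 3x² = 8x. Subtract (8x)·D = 24x³ + 56x² + 16x. Remainder: −9x² − 29x − 8.
Step 4: lead(−9x² − 29x − 8) ÷ lead(D) = −9x² ÷ 3x² = −3. Subtract (−3)·D = −9x² − 21x − 6. Remainder: −8x − 2.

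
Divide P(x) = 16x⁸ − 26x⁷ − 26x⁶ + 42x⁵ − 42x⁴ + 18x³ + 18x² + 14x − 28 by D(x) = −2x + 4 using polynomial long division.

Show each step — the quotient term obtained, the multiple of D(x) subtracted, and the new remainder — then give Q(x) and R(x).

Q(x) = −8x⁷ − 3x⁶ + 7x⁵ − 7x⁴ + 7x³ + 5x² + x − 5; R(x) = −8

Step 1: lead(16x⁸ − 26x⁷ − 26x⁶ + 42x⁵ − 42x⁴ + 18x³ + 18x² + 14x − 28) ÷ lead(D) = 16x⁸ ÷ −2x = −8x⁷. Subtract (−8x⁷)·D = 16x⁸ − 32x⁷. Remainder: 6x⁷ − 26x⁶ + 42x⁵ − 42x⁴ + 18x³ + 18x² + 14x − 28.
Step 2: lead(6x⁷ − 26x⁶ + 42x⁵ − 42x⁴ + 18x³ + 18x² + 14x − 28) ÷ lead(D) = 6x⁷ ÷ −2x = −3x⁶. Subtract (−3x⁶)·D = 6x⁷ − 12x⁶. Remainder: −14x⁶ + 42x⁵ − 42x⁴ + 18x³ + 18x² + 14x − 28.
Step 3: lead(−14x⁶ + 42x⁵ − 42x⁴ + 18x³ + 18x² + 14x − 28) ÷ lead(D) = −14x⁶ ÷ −2x = 7x⁵. Subtract (7x⁵)·D = −14x⁶ + 28x⁵. Remainder: 14x⁵ − 42x⁴ + 18x³ + 18x² + 14x − 28.
Step 4: lead(14x⁵ − 42x⁴ + 18x³ + 18x² + 14x − 28) ÷ lead(D) = 14x⁵ ÷ −2x = −7x⁴. Subtract (−7x⁴)·D = 14x⁵ − 28x⁴. Remainder: −14x⁴ + 18x³ + 18x² + 14x − 28.
Step 5: lead(−14x⁴ + 18x³ + 18x² + 14x − 28) ÷ lead(D) = −14x⁴ ÷ −2x = 7x³. Subtract (7x³)·D = −14x⁴ + 28x³. Remainder: −10x³ + 18x² + 14x − 28.
Step 6: lead(−10x³ + 18x² + 14x − 28) ÷ lead(D) = −10x³ ÷ −2x = 5x². Subtract (5x²)·D = −10x³ + 20x². Remainder: −2x² + 14x − 28.
Step 7: lead(−2x² + 14x − 28) ÷ lead(D) = −2x² ÷ −2x = x. Subtract (x)·D = −2x² + 4x. Remainder: 10x − 28.
Step 8: lead(10x − 28) ÷ lead(D) = 10x ÷ −2x = −5. Subtract (−5)·D = 10x − 20. Remainder: −8.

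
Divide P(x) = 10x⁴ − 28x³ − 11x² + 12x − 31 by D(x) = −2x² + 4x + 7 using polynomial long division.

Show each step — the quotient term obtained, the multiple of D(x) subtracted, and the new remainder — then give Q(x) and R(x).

Q(x) = −5x² + 4x − 4; R(x) = −3

Step 1: lead(10x⁴ − 28x³ − 11x² + 12x − 31) ÷ lead(D) = 10x⁴ ÷ −2x² = −5x². Subtract (−5x²)·D = 10x⁴ − 20x³ − 35x². Remainder: −8x³ + 24x² + 12x − 31.
Step 2: lead(−8x³ + 24x² + 12x − 31) ÷ lead(D) = −8x³ ÷ −2x² = 4x. Subtract (4x)·D = −8x³ + 16x² + 28x. Remainder: 8x² − 16x − 31.
Step 3: lead(8x² − 16x − 31) ÷ lead(D) = 8x² ÷ −2x² = −4. Subtract (−4)·D = 8x² − 16x − 28. Remainder: −3.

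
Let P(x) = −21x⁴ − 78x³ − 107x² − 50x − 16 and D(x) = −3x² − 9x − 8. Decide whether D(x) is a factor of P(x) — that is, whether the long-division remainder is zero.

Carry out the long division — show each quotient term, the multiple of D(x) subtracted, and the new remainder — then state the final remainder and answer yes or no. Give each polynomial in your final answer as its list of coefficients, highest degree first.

Step 1: lead(−21x⁴ − 78x³ − 107x² − 50x − 16) ÷ lead(D) = −21x⁴ ÷ −3x² = 7x². Subtract (7x²)·D = −21x⁴ − 63x³ − 56x². Remainder: −15x³ − 51x² − 50x − 16.
Step 2: lead(−15x³ − 51x² − 50x − 16) ÷ lead(D) = −15x³ ÷ −3x² = 5x. Subtract (5x)·D = −15x³ − 45x² − 40x. Remainder: −6x² − 10x − 16.
Step 3: lead(−6x² − 10x − 16) ÷ lead(D) = −6x² ÷ −3x² = 2. Subtract (2)·D = −6x² − 18x − 16. Remainder: 8x.

R = [8, 0], so D(x) is not a factor of P(x). no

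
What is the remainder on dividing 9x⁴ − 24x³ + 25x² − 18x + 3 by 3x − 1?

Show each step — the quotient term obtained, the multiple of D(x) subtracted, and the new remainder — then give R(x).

R(x) = −1

Step 1: lead(9x⁴ − 24x³ + 25x² − 18x + 3) ÷ lead(D) = 9x⁴ ÷ 3x = 3x³. Subtract (3x³)·D = 9x⁴ − 3x³. Remainder: −21x³ + 25x² − 18x + 3.
Step 2: lead(−21x³ + 25x² − 18x + 3) ÷ lead(D) = −21x³ ÷ 3x = −7x². Subtract (−7x²)·D = −21x³ + 7x². Remainder: 18x² − 18x + 3.
Step 3: lead(18x² − 18x + 3) ÷ lead(D) = 18x² ÷ 3x = 6x. Subtract (6x)·D = 18x² − 6x. Remainder: −12x + 3.
Step 4: lead(−12x + 3) ÷ lead(D) = −12x ÷ 3x = −4. Subtract (−4)·D = −12x + 4. Remainder: −1.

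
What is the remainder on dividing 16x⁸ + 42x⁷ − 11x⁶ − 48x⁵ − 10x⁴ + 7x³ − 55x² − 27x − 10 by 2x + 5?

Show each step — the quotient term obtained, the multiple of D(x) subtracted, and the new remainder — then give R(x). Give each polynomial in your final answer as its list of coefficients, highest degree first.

R = [-5]

Step 1: lead(16x⁸ + 42x⁷ − 11x⁶ − 48x⁵ − 10x⁴ + 7x³ − 55x² − 27x − 10) ÷ lead(D) = 16x⁸ ÷ 2x = 8x⁷. Subtract (8x⁷)·D = 16x⁸ + 40x⁷. Remainder: 2x⁷ − 11x⁶ − 48x⁵ − 10x⁴ + 7x³ − 55x² − 27x − 10.
Step 2: lead(2x⁷ − 11x⁶ − 48x⁵ − 10x⁴ + 7x³ − 55x² − 27x − 10) ÷ lead(D) = 2x⁷ ÷ 2x = x⁶. Subtract (x⁶)·D = 2x⁷ + 5x⁶. Remainder: −16x⁶ − 48x⁵ − 10x⁴ + 7x³ − 55x² − 27x − 10.
Step 3: lead(−16x⁶ − 48x⁵ − 10x⁴ + 7x³ − 55x² − 27x − 10) ÷ lead(D) = −16x⁶ ÷ 2x = −8x⁵. Subtract (−8x⁵)·D = −16x⁶ − 40x⁵. Remainder: −8x⁵ − 10x⁴ + 7x³ − 55x² − 27x − 10.
Step 4: lead(−8x⁵ − 10x⁴ + 7x³ − 55x² − 27x − 10) ÷ lead(D) = −8x⁵ ÷ 2x = −4x⁴. Subtract (−4x⁴)·D = −8x⁵ − 20x⁴. Remainder: 10x⁴ + 7x³ − 55x² − 27x − 10.
Step 5: lead(10x⁴ + 7x³ − 55x² − 27x − 10) ÷ lead(D) = 10x⁴ ÷ 2x = 5x³. Subtract (5x³)·D = 10x⁴ + 25x³. Remainder: −18x³ − 55x² − 27x − 10.
Step 6: lead(−18x³ − 55x² − 27x − 10) ÷ lead(D) = −18x³ ÷ 2x = −9x². Subtract (−9x²)·D = −18x³ − 45x². Remainder: −10x² − 27x − 10.
Step 7: lead(−10x² − 27x − 10) ÷ lead(D) = −10x² ÷ 2x = −5x. Subtract (−5x)·D = −10x² − 25x. Remainder: −2x − 10.
Step 8: lead(−2x − 10) ÷ lead(D) = −2x ÷ 2x = −1. Subtract (−1)·D = −2x − 5. Remainder: −5.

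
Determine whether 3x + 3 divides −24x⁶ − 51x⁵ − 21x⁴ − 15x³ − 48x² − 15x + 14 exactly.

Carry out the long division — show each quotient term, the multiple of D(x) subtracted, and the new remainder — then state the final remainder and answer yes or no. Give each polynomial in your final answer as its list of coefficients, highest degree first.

R = [2], so D(x) is not a factor of P(x). no

Step 1: lead(−24x⁶ − 51x⁵ − 21x⁴ − 15x³ − 48x² − 15x + 14) ÷ lead(D) = −24x⁶ ÷ 3x = −8x⁵. Subtract (−8x⁵)·D = −24x⁶ − 24x⁵. Remainder: −27x⁵ − 21x⁴ − 15x³ − 48x² − 15x + 14.
Step 2: lead(−27x⁵ − 21x⁴ − 15x³ − 48x² − 15x + 14) ÷ lead(D) = −27x⁵ ÷ 3x = −9x⁴. Subtract (−9x⁴)·D = −27x⁵ − 27x⁴. Remainder: 6x⁴ − 15x³ − 48x² − 15x + 14.
Step 3: lead(6x⁴ − 15x³ − 48x² − 15x + 14) ÷ lead(D) = 6x⁴ ÷ 3x = 2x³. Subtract (2x³)·D = 6x⁴ + 6x³. Remainder: −21x³ − 48x² − 15x + 14.
Step 4: lead(−21x³ − 48x² − 15x + 14) ÷ lead(D) = −21x³ ÷ 3x = −7x². Subtract (−7x²)·D = −21x³ − 21x². Remainder: −27x² − 15x + 14.
Step 5: lead(−27x² − 15x + 14) ÷ lead(D) = −27x² ÷ 3x = −9x. Subtract (−9x)·D = −27x² − 27x. Remainder: 12x + 14.
Step 6: lead(12x + 14) ÷ lead(D) = 12x ÷ 3x = 4. Subtract (4)·D = 12x + 12. Remainder: 2.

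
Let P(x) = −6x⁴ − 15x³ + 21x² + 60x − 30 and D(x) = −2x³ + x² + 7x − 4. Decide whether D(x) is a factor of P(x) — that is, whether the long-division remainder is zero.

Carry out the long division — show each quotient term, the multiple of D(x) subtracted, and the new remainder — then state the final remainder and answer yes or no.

R(x) = −9x² + 9x + 6, so D(x) is not a factor of P(x). no

Step 1: lead(−6x⁴ − 15x³ + 21x² + 60x − 30) ÷ lead(D) = −6x⁴ ÷ −2x³ = 3x. Subtract (3x)·D = −6x⁴ + 3x³ + 21x² − 12x. Remainder: −18x³ + 72x − 30.
Step 2: lead(−18x³ + 72x − 30) ÷ lead(D) = −18x³ ÷ −2x³ = 9. Subtract (9)·D = −18x³ + 9x² + 63x − 36. Remainder: −9x² + 9x + 6.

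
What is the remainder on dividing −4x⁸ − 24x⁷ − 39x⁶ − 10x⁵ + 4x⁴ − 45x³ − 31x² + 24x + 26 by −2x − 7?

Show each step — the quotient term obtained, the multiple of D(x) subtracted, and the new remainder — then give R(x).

Step 1: lead(−4x⁸ − 24x⁷ − 39x⁶ − 10x⁵ + 4x⁴ − 45x³ − 31x² + 24x + 26) ÷ lead(D) = −4x⁸ ÷ −2x = 2x⁷. Subtract (2x⁷)·D = −4x⁸ − 14x⁷. Remainder: −10x⁷ − 39x⁶ − 10x⁵ + 4x⁴ − 45x³ − 31x² + 24x + 26.
Step 2: lead(−10x⁷ − 39x⁶ − 10x⁵ + 4x⁴ − 45x³ − 31x² + 24x + 26) ÷ lead(D) = −10x⁷ ÷ −2x = 5x⁶. Subtract (5x⁶)·D = −10x⁷ − 35x⁶. Remainder: −4x⁶ − 10x⁵ + 4x⁴ − 45x³ − 31x² + 24x + 26.
Step 3: lead(−4x⁶ − 10x⁵ + 4x⁴ − 45x³ − 31x² + 24x + 26) ÷ lead(D) = −4x⁶ ÷ −2x = 2x⁵. Subtract (2x⁵)·D = −4x⁶ − 14x⁵. Remainder: 4x⁵ + 4x⁴ − 45x³ − 31x² + 24x + 26.
Step 4: lead(4x⁵ + 4x⁴ − 45x³ − 31x² + 24x + 26) ÷ lead(D) = 4x⁵ ÷ −2x = −2x⁴. Subtract (−2x⁴)·D = 4x⁵ + 14x⁴. Remainder: −10x⁴ − 45x³ − 31x² + 24x + 26.
Step 5: lead(−10x⁴ − 45x³ − 31x² + 24x + 26) ÷ lead(D) = −10x⁴ ÷ −2x = 5x³. Subtract (5x³)·D = −10x⁴ − 35x³. Remainder: −10x³ − 31x² + 24x + 26.
Step 6: lead(−10x³ − 31x² + 24x + 26) ÷ lead(D) = −10x³ ÷ −2x = 5x². Subtract (5x²)·D = −10x³ − 35x². Remainder: 4x² + 24x + 26.
Step 7: lead(4x² + 24x + 26) ÷ lead(D) = 4x² ÷ −2x = −2x. Subtract (−2x)·D = 4x² + 14x. Remainder: 10x + 26.
Step 8: lead(10x + 26) ÷ lead(D) = 10x ÷ −2x = −5. Subtract (−5)·D = 10x + 35. Remainder: −9.

R(x) = −9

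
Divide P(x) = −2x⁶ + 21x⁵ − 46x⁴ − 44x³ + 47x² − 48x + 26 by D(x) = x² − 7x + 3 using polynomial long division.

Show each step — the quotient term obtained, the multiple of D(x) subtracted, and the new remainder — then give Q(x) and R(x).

Q(x) = −2x⁴ + 7x³ + 9x² − 2x + 6; R(x) = 8

Step 1: lead(−2x⁶ + 21x⁵ − 46x⁴ − 44x³ + 47x² − 48x + 26) ÷ lead(D) = −2x⁶ ÷ x² = −2x⁴. Subtract (−2x⁴)·D = −2x⁶ + 14x⁵ − 6x⁴. Remainder: 7x⁵ − 40x⁴ − 44x³ + 47x² − 48x + 26.
Step 2: lead(7x⁵ − 40x⁴ − 44x³ + 47x² − 48x + 26) ÷ lead(D) = 7x⁵ ÷ x² = 7x³. Subtract (7x³)·D = 7x⁵ − 49x⁴ + 21x³. Remainder: 9x⁴ − 65x³ + 47x² − 48x + 26.
Step 3: lead(9x⁴ − 65x³ + 47x² − 48x + 26) ÷ lead(D) = 9x⁴ ÷ x² = 9x². Subtract (9x²)·D = 9x⁴ − 63x³ + 27x². Remainder: −2x³ + 20x² − 48x + 26.
Step 4: lead(−2x³ + 20x² − 48x + 26) ÷ lead(D) = −2x³ ÷ x² = −2x. Subtract (−2x)·D = −2x³ + 14x² − 6x. Remainder: 6x² − 42x + 26.
Step 5: lead(6x² − 42x + 26) ÷ lead(D) = 6x² ÷ x² = 6. Subtract (6)·D = 6x² − 42x + 18. Remainder: 8.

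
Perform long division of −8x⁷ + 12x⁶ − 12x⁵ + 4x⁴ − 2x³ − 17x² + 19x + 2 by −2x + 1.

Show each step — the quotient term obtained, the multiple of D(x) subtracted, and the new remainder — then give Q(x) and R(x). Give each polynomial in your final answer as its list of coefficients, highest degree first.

Step 1: lead(−8x⁷ + 12x⁶ − 12x⁵ + 4x⁴ − 2x³ − 17x² + 19x + 2) ÷ lead(D) = −8x⁷ ÷ −2x = 4x⁶. Subtract (4x⁶)·D = −8x⁷ + 4x⁶. Remainder: 8x⁶ − 12x⁵ + 4x⁴ − 2x³ − 17x² + 19x + 2.
Step 2: lead(8x⁶ − 12x⁵ + 4x⁴ − 2x³ − 17x² + 19x + 2) ÷ lead(D) = 8x⁶ ÷ −2x = −4x⁵. Subtract (−4x⁵)·D = 8x⁶ − 4x⁵. Remainder: −8x⁵ + 4x⁴ − 2x³ − 17x² + 19x + 2.
Step 3: lead(−8x⁵ + 4x⁴ − 2x³ − 17x² + 19x + 2) ÷ lead(D) = −8x⁵ ÷ −2x = 4x⁴. Subtract (4x⁴)·D = −8x⁵ + 4x⁴. Remainder: −2x³ − 17x² + 19x + 2.
Step 4: lead(−2x³ − 17x² + 19x + 2) ÷ lead(D) = −2x³ ÷ −2x = x². Subtract (x²)·D = −2x³ + x². Remainder: −18x² + 19x + 2.
Step 5: lead(−18x² + 19x + 2) ÷ lead(D) = −18x² ÷ −2x = 9x. Subtract (9x)·D = −18x² + 9x. Remainder: 10x + 2.
Step 6: lead(10x + 2) ÷ lead(D) = 10x ÷ −2x = −5. Subtract (−5)·D = 10x − 5. Remainder: 7.

Q = [4, -4, 4, 0, 1, 9, -5]; R = [7]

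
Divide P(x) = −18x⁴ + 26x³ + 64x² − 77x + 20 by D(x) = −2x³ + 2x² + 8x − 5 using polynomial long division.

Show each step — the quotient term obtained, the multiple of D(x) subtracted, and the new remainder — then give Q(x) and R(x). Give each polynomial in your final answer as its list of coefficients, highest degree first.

Step 1: lead(−18x⁴ + 26x³ + 64x² − 77x + 20) ÷ lead(D) = −18x⁴ ÷ −2x³ = 9x. Subtract (9x)·D = −18x⁴ + 18x³ + 72x² − 45x. Remainder: 8x³ − 8x² − 32x + 20.
Step 2: lead(8x³ − 8x² − 32x + 20) ÷ lead(D) = 8x³ ÷ −2x³ = −4. Subtract (−4)·D = 8x³ − 8x² − 32x + 20. Remainder: 0.

Q = [9, -4]; R = [0]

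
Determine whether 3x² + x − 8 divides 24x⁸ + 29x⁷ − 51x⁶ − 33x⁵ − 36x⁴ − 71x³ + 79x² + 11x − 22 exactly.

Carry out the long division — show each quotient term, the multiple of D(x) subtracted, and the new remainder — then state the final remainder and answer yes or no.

Step 1: lead(24x⁸ + 29x⁷ − 51x⁶ − 33x⁵ − 36x⁴ − 71x³ + 79x² + 11x − 22) ÷ lead(D) = 24x⁸ ÷ 3x² = 8x⁶. Subtract (8x⁶)·D = 24x⁸ + 8x⁷ − 64x⁶. Remainder: 21x⁷ + 13x⁶ − 33x⁵ − 36x⁴ − 71x³ + 79x² + 11x − 22.
Step 2: lead(21x⁷ + 13x⁶ − 33x⁵ − 36x⁴ − 71x³ + 79x² + 11x − 22) ÷ lead(D) = 21x⁷ ÷ 3x² = 7x⁵. Subtract (7x⁵)·D = 21x⁷ + 7x⁶ − 56x⁵. Remainder: 6x⁶ + 23x⁵ − 36x⁴ − 71x³ + 79x² + 11x − 22.
Step 3: lead(6x⁶ + 23x⁵ − 36x⁴ − 71x³ + 79x² + 11x − 22) ÷ lead(D) = 6x⁶ ÷ 3x² = 2x⁴. Subtract (2x⁴)·D = 6x⁶ + 2x⁵ − 16x⁴. Remainder: 21x⁵ − 20x⁴ − 71x³ + 79x² + 11x − 22.
Step 4: lead(21x⁵ − 20x⁴ − 71x³ + 79x² + 11x − 22) ÷ lead(D) = 21x⁵ ÷ 3x² = 7x³. Subtract (7x³)·D = 21x⁵ + 7x⁴ − 56x³. Remainder: −27x⁴ − 15x³ + 79x² + 11x − 22.
Step 5: lead(−27x⁴ − 15x³ + 79x² + 11x − 22) ÷ lead(D) = −27x⁴ ÷ 3x² = −9x². Subtract (−9x²)·D = −27x⁴ − 9x³ + 72x². Remainder: −6x³ + 7x² + 11x − 22.
Step 6: lead(−6x³ + 7x² + 11x − 22) ÷ lead(D) = −6x³ ÷ 3x² = −2x. Subtract (−2x)·D = −6x³ − 2x² + 16x. Remainder: 9x² − 5x − 22.
Step 7: lead(9x² − 5x − 22) ÷ lead(D) = 9x² ÷ 3x² = 3. Subtract (3)·D = 9x² + 3x − 24. Remainder: −8x + 2.

R(x) = −8x + 2, so D(x) is not a factor of P(x). no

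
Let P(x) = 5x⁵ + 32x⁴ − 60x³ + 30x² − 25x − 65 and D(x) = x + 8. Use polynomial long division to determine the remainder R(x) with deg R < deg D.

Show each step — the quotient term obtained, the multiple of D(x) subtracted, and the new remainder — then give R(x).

R(x) = 7

Step 1: lead(5x⁵ + 32x⁴ − 60x³ + 30x² − 25x − 65) ÷ lead(D) = 5x⁵ ÷ x = 5x⁴. Subtract (5x⁴)·D = 5x⁵ + 40x⁴. Remainder: −8x⁴ − 60x³ + 30x² − 25x − 65.
Step 2: lead(−8x⁴ − 60x³ + 30x² − 25x − 65) ÷ lead(D) = −8x⁴ ÷ x = −8x³. Subtract (−8x³)·D = −8x⁴ − 64x³. Remainder: 4x³ + 30x² − 25x − 65.
Step 3: lead(4x³ + 30x² − 25x − 65) ÷ lead(D) = 4x³ ÷ x = 4x². Subtract (4x²)·D = 4x³ + 32x². Remainder: −2x² − 25x − 65.
Step 4: lead(−2x² − 25x − 65) ÷ lead(D) = −2x² ÷ x = −2x. Subtract (−2x)·D = −2x² − 16x. Remainder: −9x − 65.
Step 5: lead(−9x − 65) ÷ lead(D) = −9x ÷ x = −9. Subtract (−9)·D = −9x − 72. Remainder: 7.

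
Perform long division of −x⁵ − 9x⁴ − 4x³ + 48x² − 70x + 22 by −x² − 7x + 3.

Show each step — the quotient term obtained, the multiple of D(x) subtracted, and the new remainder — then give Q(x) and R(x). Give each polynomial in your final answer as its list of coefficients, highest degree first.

Q = [1, 2, -7, 7]; R = [1]

Step 1: lead(−x⁵ − 9x⁴ − 4x³ + 48x² − 70x + 22) ÷ lead(D) = −x⁵ ÷ −x² = x³. Subtract (x³)·D = −x⁵ − 7x⁴ + 3x³. Remainder: −2x⁴ − 7x³ + 48x² − 70x + 22.
Step 2: lead(−2x⁴ − 7x³ + 48x² − 70x + 22) ÷ lead(D) = −2x⁴ ÷ −x² = 2x². Subtract (2x²)·D = −2x⁴ − 14x³ + 6x². Remainder: 7x³ + 42x² − 70x + 22.
Step 3: lead(7x³ + 42x² − 70x + 22) ÷ lead(D) = 7x³ ÷ −x² = −7x. Subtract (−7x)·D = 7x³ + 49x² − 21x. Remainder: −7x² − 49x + 22.
Step 4: lead(−7x² − 49x + 22) ÷ lead(D) = −7x² ÷ −x² = 7. Subtract (7)·D = −7x² − 49x + 21. Remainder: 1.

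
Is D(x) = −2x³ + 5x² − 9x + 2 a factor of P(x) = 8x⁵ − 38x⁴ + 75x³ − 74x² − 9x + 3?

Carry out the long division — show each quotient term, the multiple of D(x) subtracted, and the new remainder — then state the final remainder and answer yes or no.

Step 1: lead(8x⁵ − 38x⁴ + 75x³ − 74x² − 9x + 3) ÷ lead(D) = 8x⁵ ÷ −2x³ = −4x². Subtract (−4x²)·D = 8x⁵ − 20x⁴ + 36x³ − 8x². Remainder: −18x⁴ + 39x³ − 66x² − 9x + 3.
Step 2: lead(−18x⁴ + 39x³ − 66x² − 9x + 3) ÷ lead(D) = −18x⁴ ÷ −2x³ = 9x. Subtract (9x)·D = −18x⁴ + 45x³ − 81x² + 18x. Remainder: −6x³ + 15x² − 27x + 3.
Step 3: lead(−6x³ + 15x² − 27x + 3) ÷ lead(D) = −6x³ ÷ −2x³ = 3. Subtract (3)·D = −6x³ + 15x² − 27x + 6. Remainder: −3.

R(x) = −3, so D(x) is not a factor of P(x). no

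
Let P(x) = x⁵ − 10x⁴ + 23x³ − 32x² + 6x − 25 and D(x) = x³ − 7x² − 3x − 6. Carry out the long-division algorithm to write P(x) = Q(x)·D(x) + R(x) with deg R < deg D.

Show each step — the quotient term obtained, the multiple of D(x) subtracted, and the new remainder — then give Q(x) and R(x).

Q(x) = x² − 3x + 5; R(x) = 3x + 5

Step 1: lead(x⁵ − 10x⁴ + 23x³ − 32x² + 6x − 25) ÷ lead(D) = x⁵ ÷ x³ = x². Subtract (x²)·D = x⁵ − 7x⁴ − 3x³ − 6x². Remainder: −3x⁴ + 26x³ − 26x² + 6x − 25.
Step 2: lead(−3x⁴ + 26x³ − 26x² + 6x − 25) ÷ lead(D) = −3x⁴ ÷ x³ = −3x. Subtract (−3x)·D = −3x⁴ + 21x³ + 9x² + 18x. Remainder: 5x³ − 35x² − 12x − 25.
Step 3: lead(5x³ − 35x² − 12x − 25) ÷ lead(D) = 5x³ ÷ x³ = 5. Subtract (5)·D = 5x³ − 35x² − 15x − 30. Remainder: 3x + 5.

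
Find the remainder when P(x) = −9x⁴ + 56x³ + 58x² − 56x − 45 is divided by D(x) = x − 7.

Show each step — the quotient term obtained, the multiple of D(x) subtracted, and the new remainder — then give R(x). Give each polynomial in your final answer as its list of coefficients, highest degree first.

R = [4]

Step 1: lead(−9x⁴ + 56x³ + 58x² − 56x − 45) ÷ lead(D) = −9x⁴ ÷ x = −9x³. Subtract (−9x³)·D = −9x⁴ + 63x³. Remainder: −7x³ + 58x² − 56x − 45.
Step 2: lead(−7x³ + 58x² − 56x − 45) ÷ lead(D) = −7x³ ÷ x = −7x². Subtract (−7x²)·D = −7x³ + 49x². Remainder: 9x² − 56x − 45.
Step 3: lead(9x² − 56x − 45) ÷ lead(D) = 9x² ÷ x = 9x. Subtract (9x)·D = 9x² − 63x. Remainder: 7x − 45.
Step 4: lead(7x − 45) ÷ lead(D) = 7x ÷ x = 7. Subtract (7)·D = 7x − 49. Remainder: 4.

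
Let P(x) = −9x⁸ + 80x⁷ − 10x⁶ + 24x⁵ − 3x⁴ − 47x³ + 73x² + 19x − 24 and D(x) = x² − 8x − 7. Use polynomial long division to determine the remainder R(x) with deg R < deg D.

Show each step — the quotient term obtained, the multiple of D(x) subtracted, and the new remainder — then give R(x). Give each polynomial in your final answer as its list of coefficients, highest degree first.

Step 1: lead(−9x⁸ + 80x⁷ − 10x⁶ + 24x⁵ − 3x⁴ − 47x³ + 73x² + 19x − 24) ÷ lead(D) = −9x⁸ ÷ x² = −9x⁶. Subtract (−9x⁶)·D = −9x⁸ + 72x⁷ + 63x⁶. Remainder: 8x⁷ − 73x⁶ + 24x⁵ − 3x⁴ − 47x³ + 73x² + 19x − 24.
Step 2: lead(8x⁷ − 73x⁶ + 24x⁵ − 3x⁴ − 47x³ + 73x² + 19x − 24) ÷ lead(D) = 8x⁷ ÷ x² = 8x⁵. Subtract (8x⁵)·D = 8x⁷ − 64x⁶ − 56x⁵. Remainder: −9x⁶ + 80x⁵ − 3x⁴ − 47x³ + 73x² + 19x − 24.
Step 3: lead(−9x⁶ + 80x⁵ − 3x⁴ − 47x³ + 73x² + 19x − 24) ÷ lead(D) = −9x⁶ ÷ x² = −9x⁴. Subtract (−9x⁴)·D = −9x⁶ + 72x⁵ + 63x⁴. Remainder: 8x⁵ − 66x⁴ − 47x³ + 73x² + 19x − 24.
Step 4: lead(8x⁵ − 66x⁴ − 47x³ + 73x² + 19x − 24) ÷ lead(D) = 8x⁵ ÷ x² = 8x³. Subtract (8x³)·D = 8x⁵ − 64x⁴ − 56x³. Remainder: −2x⁴ + 9x³ + 73x² + 19x − 24.
Step 5: lead(−2x⁴ + 9x³ + 73x² + 19x − 24) ÷ lead(D) = −2x⁴ ÷ x² = −2x². Subtract (−2x²)·D = −2x⁴ + 16x³ + 14x². Remainder: −7x³ + 59x² + 19x − 24.
Step 6: lead(−7x³ + 59x² + 19x − 24) ÷ lead(D) = −7x³ ÷ x² = −7x. Subtract (−7x)·D = −7x³ + 56x² + 49x. Remainder: 3x² − 30x − 24.
Step 7: lead(3x² − 30x − 24) ÷ lead(D) = 3x² ÷ x² = 3. Subtract (3)·D = 3x² − 24x − 21. Remainder: −6x − 3.

R = [-6, -3]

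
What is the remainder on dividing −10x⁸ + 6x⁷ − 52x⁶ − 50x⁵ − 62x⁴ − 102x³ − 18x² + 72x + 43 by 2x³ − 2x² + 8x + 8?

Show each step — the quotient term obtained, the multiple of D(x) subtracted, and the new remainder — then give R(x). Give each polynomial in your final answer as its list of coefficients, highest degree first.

Step 1: lead(−10x⁸ + 6x⁷ − 52x⁶ − 50x⁵ − 62x⁴ − 102x³ − 18x² + 72x + 43) ÷ lead(D) = −10x⁸ ÷ 2x³ = −5x⁵. Subtract (−5x⁵)·D = −10x⁸ + 10x⁷ − 40x⁶ − 40x⁵. Remainder: −4x⁷ − 12x⁶ − 10x⁵ − 62x⁴ − 102x³ − 18x² + 72x + 43.
Step 2: lead(−4x⁷ − 12x⁶ − 10x⁵ − 62x⁴ − 102x³ − 18x² + 72x + 43) ÷ lead(D) = −4x⁷ ÷ 2x³ = −2x⁴. Subtract (−2x⁴)·D = −4x⁷ + 4x⁶ − 16x⁵ − 16x⁴. Remainder: −16x⁶ + 6x⁵ − 46x⁴ − 102x³ − 18x² + 72x + 43.
Step 3: lead(−16x⁶ + 6x⁵ − 46x⁴ − 102x³ − 18x² + 72x + 43) ÷ lead(D) = −16x⁶ ÷ 2x³ = −8x³. Subtract (−8x³)·D = −16x⁶ + 16x⁵ − 64x⁴ − 64x³. Remainder: −10x⁵ + 18x⁴ − 38x³ − 18x² + 72x + 43.
Step 4: lead(−10x⁵ + 18x⁴ − 38x³ − 18x² + 72x + 43) ÷ lead(D) = −10x⁵ ÷ 2x³ = −5x². Subtract (−5x²)·D = −10x⁵ + 10x⁴ − 40x³ − 40x². Remainder: 8x⁴ + 2x³ + 22x² + 72x + 43.
Step 5: lead(8x⁴ + 2x³ + 22x² + 72x + 43) ÷ lead(D) = 8x⁴ ÷ 2x³ = 4x. Subtract (4x)·D = 8x⁴ − 8x³ + 32x² + 32x. Remainder: 10x³ − 10x² + 40x + 43.
Step 6: lead(10x³ − 10x² + 40x + 43) ÷ lead(D) = 10x³ ÷ 2x³ = 5. Subtract (5)·D = 10x³ − 10x² + 40x + 40. Remainder: 3.

R = [3]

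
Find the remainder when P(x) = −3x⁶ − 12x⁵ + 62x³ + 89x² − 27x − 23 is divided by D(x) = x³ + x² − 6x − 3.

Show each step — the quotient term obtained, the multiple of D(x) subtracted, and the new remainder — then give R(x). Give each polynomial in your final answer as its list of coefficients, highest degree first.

R = [-6, 1]

Step 1: lead(−3x⁶ − 12x⁵ + 62x³ + 89x² − 27x − 23) ÷ lead(D) = −3x⁶ ÷ x³ = −3x³. Subtract (−3x³)·D = −3x⁶ − 3x⁵ + 18x⁴ + 9x³. Remainder: −9x⁵ − 18x⁴ + 53x³ + 89x² − 27x − 23.
Step 2: lead(−9x⁵ − 18x⁴ + 53x³ + 89x² − 27x − 23) ÷ lead(D) = −9x⁵ ÷ x³ = −9x². Subtract (−9x²)·D = −9x⁵ − 9x⁴ + 54x³ + 27x². Remainder: −9x⁴ − x³ + 62x² − 27x − 23.
Step 3: lead(−9x⁴ − x³ + 62x² − 27x − 23) ÷ lead(D) = −9x⁴ ÷ x³ = −9x. Subtract (−9x)·D = −9x⁴ − 9x³ + 54x² + 27x. Remainder: 8x³ + 8x² − 54x − 23.
Step 4: lead(8x³ + 8x² − 54x − 23) ÷ lead(D) = 8x³ ÷ x³ = 8. Subtract (8)·D = 8x³ + 8x² − 48x − 24. Remainder: −6x + 1.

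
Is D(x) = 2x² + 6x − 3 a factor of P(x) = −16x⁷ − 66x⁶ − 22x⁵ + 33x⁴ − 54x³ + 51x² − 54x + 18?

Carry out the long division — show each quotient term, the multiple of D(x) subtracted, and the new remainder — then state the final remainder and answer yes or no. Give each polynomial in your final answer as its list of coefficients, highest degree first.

Step 1: lead(−16x⁷ − 66x⁶ − 22x⁵ + 33x⁴ − 54x³ + 51x² − 54x + 18) ÷ lead(D) = −16x⁷ ÷ 2x² = −8x⁵. Subtract (−8x⁵)·D = −16x⁷ − 48x⁶ + 24x⁵. Remainder: −18x⁶ − 46x⁵ + 33x⁴ − 54x³ + 51x² − 54x + 18.
Step 2: lead(−18x⁶ − 46x⁵ + 33x⁴ − 54x³ + 51x² − 54x + 18) ÷ lead(D) = −18x⁶ ÷ 2x² = −9x⁴. Subtract (−9x⁴)·D = −18x⁶ − 54x⁵ + 27x⁴. Remainder: 8x⁵ + 6x⁴ − 54x³ + 51x² − 54x + 18.
Step 3: lead(8x⁵ + 6x⁴ − 54x³ + 51x² − 54x + 18) ÷ lead(D) = 8x⁵ ÷ 2x² = 4x³. Subtract (4x³)·D = 8x⁵ + 24x⁴ − 12x³. Remainder: −18x⁴ − 42x³ + 51x² − 54x + 18.
Step 4: lead(−18x⁴ − 42x³ + 51x² − 54x + 18) ÷ lead(D) = −18x⁴ ÷ 2x² = −9x². Subtract (−9x²)·D = −18x⁴ − 54x³ + 27x². Remainder: 12x³ + 24x² − 54x + 18.
Step 5: lead(12x³ + 24x² − 54x + 18) ÷ lead(D) = 12x³ ÷ 2x² = 6x. Subtract (6x)·D = 12x³ + 36x² − 18x. Remainder: −12x² − 36x + 18.
Step 6: lead(−12x² − 36x + 18) ÷ lead(D) = −12x² ÷ 2x² = −6. Subtract (−6)·D = −12x² − 36x + 18. Remainder: 0.

R = [0], so D(x) is a factor of P(x). yes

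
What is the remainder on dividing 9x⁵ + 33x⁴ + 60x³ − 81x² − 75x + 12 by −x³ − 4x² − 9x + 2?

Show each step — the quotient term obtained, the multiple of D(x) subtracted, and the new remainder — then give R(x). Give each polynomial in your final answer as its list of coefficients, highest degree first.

R = [-6]

Step 1: lead(9x⁵ + 33x⁴ + 60x³ − 81x² − 75x + 12) ÷ lead(D) = 9x⁵ ÷ −x³ = −9x². Subtract (−9x²)·D = 9x⁵ + 36x⁴ + 81x³ − 18x². Remainder: −3x⁴ − 21x³ − 63x² − 75x + 12.
Step 2: lead(−3x⁴ − 21x³ − 63x² − 75x + 12) ÷ lead(D) = −3x⁴ ÷ −x³ = 3x. Subtract (3x)·D = −3x⁴ − 12x³ − 27x² + 6x. Remainder: −9x³ − 36x² − 81x + 12.
Step 3: lead(−9x³ − 36x² − 81x + 12) ÷ lead(D) = −9x³ ÷ −x³ = 9. Subtract (9)·D = −9x³ − 36x² − 81x + 18. Remainder: −6.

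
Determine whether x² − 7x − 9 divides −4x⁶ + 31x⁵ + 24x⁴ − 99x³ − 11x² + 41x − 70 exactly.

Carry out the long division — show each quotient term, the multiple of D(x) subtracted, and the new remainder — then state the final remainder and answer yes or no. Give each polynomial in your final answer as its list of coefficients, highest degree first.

Step 1: lead(−4x⁶ + 31x⁵ + 24x⁴ − 99x³ − 11x² + 41x − 70) ÷ lead(D) = −4x⁶ ÷ x² = −4x⁴. Subtract (−4x⁴)·D = −4x⁶ + 28x⁵ + 36x⁴. Remainder: 3x⁵ − 12x⁴ − 99x³ − 11x² + 41x − 70.
Step 2: lead(3x⁵ − 12x⁴ − 99x³ − 11x² + 41x − 70) ÷ lead(D) = 3x⁵ ÷ x² = 3x³. Subtract (3x³)·D = 3x⁵ − 21x⁴ − 27x³. Remainder: 9x⁴ − 72x³ − 11x² + 41x − 70.
Step 3: lead(9x⁴ − 72x³ − 11x² + 41x − 70) ÷ lead(D) = 9x⁴ ÷ x² = 9x². Subtract (9x²)·D = 9x⁴ − 63x³ − 81x². Remainder: −9x³ + 70x² + 41x − 70.
Step 4: lead(−9x³ + 70x² + 41x − 70) ÷ lead(D) = −9x³ ÷ x² = −9x. Subtract (−9x)·D = −9x³ + 63x² + 81x. Remainder: 7x² − 40x − 70.
Step 5: lead(7x² − 40x − 70) ÷ lead(D) = 7x² ÷ x² = 7. Subtract (7)·D = 7x² − 49x − 63. Remainder: 9x − 7.

R = [9, -7], so D(x) is not a factor of P(x). no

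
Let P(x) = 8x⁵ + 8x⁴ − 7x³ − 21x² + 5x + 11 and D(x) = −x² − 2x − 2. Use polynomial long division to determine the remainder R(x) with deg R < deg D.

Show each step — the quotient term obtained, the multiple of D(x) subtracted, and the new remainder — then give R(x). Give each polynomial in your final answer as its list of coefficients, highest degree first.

R = [1, -7]

Step 1: lead(8x⁵ + 8x⁴ − 7x³ − 21x² + 5x + 11) ÷ lead(D) = 8x⁵ ÷ −x² = −8x³. Subtract (−8x³)·D = 8x⁵ + 16x⁴ + 16x³. Remainder: −8x⁴ − 23x³ − 21x² + 5x + 11.
Step 2: lead(−8x⁴ − 23x³ − 21x² + 5x + 11) ÷ lead(D) = −8x⁴ ÷ −x² = 8x². Subtract (8x²)·D = −8x⁴ − 16x³ − 16x². Remainder: −7x³ − 5x² + 5x + 11.
Step 3: lead(−7x³ − 5x² + 5x + 11) ÷ lead(D) = −7x³ ÷ −x² = 7x. Subtract (7x)·D = −7x³ − 14x² − 14x. Remainder: 9x² + 19x + 11.
Step 4: lead(9x² + 19x + 11) ÷ lead(D) = 9x² ÷ −x² = −9. Subtract (−9)·D = 9x² + 18x + 18. Remainder: x − 7.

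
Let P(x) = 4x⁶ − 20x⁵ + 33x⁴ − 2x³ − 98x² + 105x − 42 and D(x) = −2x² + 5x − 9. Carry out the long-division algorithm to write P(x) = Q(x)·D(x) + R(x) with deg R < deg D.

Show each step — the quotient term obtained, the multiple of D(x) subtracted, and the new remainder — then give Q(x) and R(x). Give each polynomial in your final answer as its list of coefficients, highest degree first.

Q = [-2, 5, 5, -9, 4]; R = [4, -6]

Step 1: lead(4x⁶ − 20x⁵ + 33x⁴ − 2x³ − 98x² + 105x − 42) ÷ lead(D) = 4x⁶ ÷ −2x² = −2x⁴. Subtract (−2x⁴)·D = 4x⁶ − 10x⁵ + 18x⁴. Remainder: −10x⁵ + 15x⁴ − 2x³ − 98x² + 105x − 42.
Step 2: lead(−10x⁵ + 15x⁴ − 2x³ − 98x² + 105x − 42) ÷ lead(D) = −10x⁵ ÷ −2x² = 5x³. Subtract (5x³)·D = −10x⁵ + 25x⁴ − 45x³. Remainder: −10x⁴ + 43x³ − 98x² + 105x − 42.
Step 3: lead(−10x⁴ + 43x³ − 98x² + 105x − 42) ÷ lead(D) = −10x⁴ ÷ −2x² = 5x². Subtract (5x²)·D = −10x⁴ + 25x³ − 45x². Remainder: 18x³ − 53x² + 105x − 42.
Step 4: lead(18x³ − 53x² + 105x − 42) ÷ lead(D) = 18x³ ÷ −2x² = −9x. Subtract (−9x)·D = 18x³ − 45x² + 81x. Remainder: −8x² + 24x − 42.
Step 5: lead(−8x² + 24x − 42) ÷ lead(D) = −8x² ÷ −2x² = 4. Subtract (4)·D = −8x² + 20x − 36. Remainder: 4x − 6.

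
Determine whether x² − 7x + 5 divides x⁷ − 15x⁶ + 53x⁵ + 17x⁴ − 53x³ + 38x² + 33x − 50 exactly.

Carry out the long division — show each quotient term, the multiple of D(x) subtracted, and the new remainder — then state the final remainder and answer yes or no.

R(x) = −5, so D(x) is not a factor of P(x). no

Step 1: lead(x⁷ − 15x⁶ + 53x⁵ + 17x⁴ − 53x³ + 38x² + 33x − 50) ÷ lead(D) = x⁷ ÷ x² = x⁵. Subtract (x⁵)·D = x⁷ − 7x⁶ + 5x⁵. Remainder: −8x⁶ + 48x⁵ + 17x⁴ − 53x³ + 38x² + 33x − 50.
Step 2: lead(−8x⁶ + 48x⁵ + 17x⁴ − 53x³ + 38x² + 33x − 50) ÷ lead(D) = −8x⁶ ÷ x² = −8x⁴. Subtract (−8x⁴)·D = −8x⁶ + 56x⁵ − 40x⁴. Remainder: −8x⁵ + 57x⁴ − 53x³ + 38x² + 33x − 50.
Step 3: lead(−8x⁵ + 57x⁴ − 53x³ + 38x² + 33x − 50) ÷ lead(D) = −8x⁵ ÷ x² = −8x³. Subtract (−8x³)·D = −8x⁵ + 56x⁴ − 40x³. Remainder: x⁴ − 13x³ + 38x² + 33x − 50.
Step 4: lead(x⁴ − 13x³ + 38x² + 33x − 50) ÷ lead(D) = x⁴ ÷ x² = x². Subtract (x²)·D = x⁴ − 7x³ + 5x². Remainder: −6x³ + 33x² + 33x − 50.
Step 5: lead(−6x³ + 33x² + 33x − 50) ÷ lead(D) = −6x³ ÷ x² = −6x. Subtract (−6x)·D = −6x³ + 42x² − 30x. Remainder: −9x² + 63x − 50.
Step 6: lead(−9x² + 63x − 50) ÷ lead(D) = −9x² ÷ x² = −9. Subtract (−9)·D = −9x² + 63x − 45. Remainder: −5.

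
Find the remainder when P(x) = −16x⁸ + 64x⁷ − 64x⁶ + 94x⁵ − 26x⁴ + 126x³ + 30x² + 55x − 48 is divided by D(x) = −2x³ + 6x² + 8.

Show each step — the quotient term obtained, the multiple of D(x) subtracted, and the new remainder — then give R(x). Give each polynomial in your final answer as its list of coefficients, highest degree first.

R = [-9, 8]

Step 1: lead(−16x⁸ + 64x⁷ − 64x⁶ + 94x⁵ − 26x⁴ + 126x³ + 30x² + 55x − 48) ÷ lead(D) = −16x⁸ ÷ −2x³ = 8x⁵. Subtract (8x⁵)·D = −16x⁸ + 48x⁷ + 64x⁵. Remainder: 16x⁷ − 64x⁶ + 30x⁵ − 26x⁴ + 126x³ + 30x² + 55x − 48.
Step 2: lead(16x⁷ − 64x⁶ + 30x⁵ − 26x⁴ + 126x³ + 30x² + 55x − 48) ÷ lead(D) = 16x⁷ ÷ −2x³ = −8x⁴. Subtract (−8x⁴)·D = 16x⁷ − 48x⁶ − 64x⁴. Remainder: −16x⁶ + 30x⁵ + 38x⁴ + 126x³ + 30x² + 55x − 48.
Step 3: lead(−16x⁶ + 30x⁵ + 38x⁴ + 126x³ + 30x² + 55x − 48) ÷ lead(D) = −16x⁶ ÷ −2x³ = 8x³. Subtract (8x³)·D = −16x⁶ + 48x⁵ + 64x³. Remainder: −18x⁵ + 38x⁴ + 62x³ + 30x² + 55x − 48.
Step 4: lead(−18x⁵ + 38x⁴ + 62x³ + 30x² + 55x − 48) ÷ lead(D) = −18x⁵ ÷ −2x³ = 9x². Subtract (9x²)·D = −18x⁵ + 54x⁴ + 72x². Remainder: −16x⁴ + 62x³ − 42x² + 55x − 48.
Step 5: lead(−16x⁴ + 62x³ − 42x² + 55x − 48) ÷ lead(D) = −16x⁴ ÷ −2x³ = 8x. Subtract (8x)·D = −16x⁴ + 48x³ + 64x. Remainder: 14x³ − 42x² − 9x − 48.
Step 6: lead(14x³ − 42x² − 9x − 48) ÷ lead(D) = 14x³ ÷ −2x³ = −7. Subtract (−7)·D = 14x³ − 42x² − 56. Remainder: −9x + 8.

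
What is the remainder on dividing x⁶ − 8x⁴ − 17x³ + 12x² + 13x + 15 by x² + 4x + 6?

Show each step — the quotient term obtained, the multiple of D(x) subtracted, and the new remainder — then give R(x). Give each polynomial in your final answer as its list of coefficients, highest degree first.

Step 1: lead(x⁶ − 8x⁴ − 17x³ + 12x² + 13x + 15) ÷ lead(D) = x⁶ ÷ x² = x⁴. Subtract (x⁴)·D = x⁶ + 4x⁵ + 6x⁴. Remainder: −4x⁵ − 14x⁴ − 17x³ + 12x² + 13x + 15.
Step 2: lead(−4x⁵ − 14x⁴ − 17x³ + 12x² + 13x + 15) ÷ lead(D) = −4x⁵ ÷ x² = −4x³. Subtract (−4x³)·D = −4x⁵ − 16x⁴ − 24x³. Remainder: 2x⁴ + 7x³ + 12x² + 13x + 15.
Step 3: lead(2x⁴ + 7x³ + 12x² + 13x + 15) ÷ lead(D) = 2x⁴ ÷ x² = 2x². Subtract (2x²)·D = 2x⁴ + 8x³ + 12x². Remainder: −x³ + 13x + 15.
Step 4: lead(−x³ + 13x + 15) ÷ lead(D) = −x³ ÷ x² = −x. Subtract (−x)·D = −x³ − 4x² − 6x. Remainder: 4x² + 19x + 15.
Step 5: lead(4x² + 19x + 15) ÷ lead(D) = 4x² ÷ x² = 4. Subtract (4)·D = 4x² + 16x + 24. Remainder: 3x − 9.

R = [3, -9]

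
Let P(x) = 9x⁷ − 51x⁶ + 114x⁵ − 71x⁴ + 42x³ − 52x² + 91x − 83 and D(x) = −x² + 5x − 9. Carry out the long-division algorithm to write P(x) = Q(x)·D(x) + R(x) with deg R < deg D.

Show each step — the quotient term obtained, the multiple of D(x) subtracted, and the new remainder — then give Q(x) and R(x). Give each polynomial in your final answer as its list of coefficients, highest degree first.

Step 1: lead(9x⁷ − 51x⁶ + 114x⁵ − 71x⁴ + 42x³ − 52x² + 91x − 83) ÷ lead(D) = 9x⁷ ÷ −x² = −9x⁵. Subtract (−9x⁵)·D = 9x⁷ − 45x⁶ + 81x⁵. Remainder: −6x⁶ + 33x⁵ − 71x⁴ + 42x³ − 52x² + 91x − 83.
Step 2: lead(−6x⁶ + 33x⁵ − 71x⁴ + 42x³ − 52x² + 91x − 83) ÷ lead(D) = −6x⁶ ÷ −x² = 6x⁴. Subtract (6x⁴)·D = −6x⁶ + 30x⁵ − 54x⁴. Remainder: 3x⁵ − 17x⁴ + 42x³ − 52x² + 91x − 83.
Step 3: lead(3x⁵ − 17x⁴ + 42x³ − 52x² + 91x − 83) ÷ lead(D) = 3x⁵ ÷ −x² = −3x³. Subtract (−3x³)·D = 3x⁵ − 15x⁴ + 27x³. Remainder: −2x⁴ + 15x³ − 52x² + 91x − 83.
Step 4: lead(−2x⁴ + 15x³ − 52x² + 91x − 83) ÷ lead(D) = −2x⁴ ÷ −x² = 2x². Subtract (2x²)·D = −2x⁴ + 10x³ − 18x². Remainder: 5x³ − 34x² + 91x − 83.
Step 5: lead(5x³ − 34x² + 91x − 83) ÷ lead(D) = 5x³ ÷ −x² = −5x. Subtract (−5x)·D = 5x³ − 25x² + 45x. Remainder: −9x² + 46x − 83.
Step 6: lead(−9x² + 46x − 83) ÷ lead(D) = −9x² ÷ −x² = 9. Subtract (9)·D = −9x² + 45x − 81. Remainder: x − 2.

Q = [-9, 6, -3, 2, -5, 9]; R = [1, -2]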